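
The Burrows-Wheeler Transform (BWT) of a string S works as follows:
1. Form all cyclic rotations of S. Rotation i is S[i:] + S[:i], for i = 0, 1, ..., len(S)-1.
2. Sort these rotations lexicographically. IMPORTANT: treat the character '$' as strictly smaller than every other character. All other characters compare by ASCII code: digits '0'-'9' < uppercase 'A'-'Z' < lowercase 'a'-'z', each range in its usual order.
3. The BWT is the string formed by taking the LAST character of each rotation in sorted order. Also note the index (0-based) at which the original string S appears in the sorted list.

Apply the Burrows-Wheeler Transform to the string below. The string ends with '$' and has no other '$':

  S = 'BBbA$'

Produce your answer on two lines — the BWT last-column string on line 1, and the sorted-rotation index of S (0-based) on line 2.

All 5 rotations (rotation i = S[i:]+S[:i]):
  rot[0] = BBbA$
  rot[1] = BbA$B
  rot[2] = bA$BB
  rot[3] = A$BBb
  rot[4] = $BBbA
Sorted (with $ < everything):
  sorted[0] = $BBbA  (last char: 'A')
  sorted[1] = A$BBb  (last char: 'b')
  sorted[2] = BBbA$  (last char: '$')
  sorted[3] = BbA$B  (last char: 'B')
  sorted[4] = bA$BB  (last char: 'B')
Last column: Ab$BB
Original string S is at sorted index 2

Answer: Ab$BB
2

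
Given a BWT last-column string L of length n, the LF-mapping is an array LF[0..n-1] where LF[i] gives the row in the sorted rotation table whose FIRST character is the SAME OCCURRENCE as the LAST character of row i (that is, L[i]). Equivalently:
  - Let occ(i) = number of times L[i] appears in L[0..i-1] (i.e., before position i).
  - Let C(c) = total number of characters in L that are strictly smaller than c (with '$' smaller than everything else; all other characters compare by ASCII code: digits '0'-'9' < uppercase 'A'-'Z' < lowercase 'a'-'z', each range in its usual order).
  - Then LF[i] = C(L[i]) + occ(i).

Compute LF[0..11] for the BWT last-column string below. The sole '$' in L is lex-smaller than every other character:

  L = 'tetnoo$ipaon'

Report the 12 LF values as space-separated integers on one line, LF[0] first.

Answer: 10 2 11 4 6 7 0 3 9 1 8 5

Derivation:
Char counts: '$':1, 'a':1, 'e':1, 'i':1, 'n':2, 'o':3, 'p':1, 't':2
C (first-col start): C('$')=0, C('a')=1, C('e')=2, C('i')=3, C('n')=4, C('o')=6, C('p')=9, C('t')=10
L[0]='t': occ=0, LF[0]=C('t')+0=10+0=10
L[1]='e': occ=0, LF[1]=C('e')+0=2+0=2
L[2]='t': occ=1, LF[2]=C('t')+1=10+1=11
L[3]='n': occ=0, LF[3]=C('n')+0=4+0=4
L[4]='o': occ=0, LF[4]=C('o')+0=6+0=6
L[5]='o': occ=1, LF[5]=C('o')+1=6+1=7
L[6]='$': occ=0, LF[6]=C('$')+0=0+0=0
L[7]='i': occ=0, LF[7]=C('i')+0=3+0=3
L[8]='p': occ=0, LF[8]=C('p')+0=9+0=9
L[9]='a': occ=0, LF[9]=C('a')+0=1+0=1
L[10]='o': occ=2, LF[10]=C('o')+2=6+2=8
L[11]='n': occ=1, LF[11]=C('n')+1=4+1=5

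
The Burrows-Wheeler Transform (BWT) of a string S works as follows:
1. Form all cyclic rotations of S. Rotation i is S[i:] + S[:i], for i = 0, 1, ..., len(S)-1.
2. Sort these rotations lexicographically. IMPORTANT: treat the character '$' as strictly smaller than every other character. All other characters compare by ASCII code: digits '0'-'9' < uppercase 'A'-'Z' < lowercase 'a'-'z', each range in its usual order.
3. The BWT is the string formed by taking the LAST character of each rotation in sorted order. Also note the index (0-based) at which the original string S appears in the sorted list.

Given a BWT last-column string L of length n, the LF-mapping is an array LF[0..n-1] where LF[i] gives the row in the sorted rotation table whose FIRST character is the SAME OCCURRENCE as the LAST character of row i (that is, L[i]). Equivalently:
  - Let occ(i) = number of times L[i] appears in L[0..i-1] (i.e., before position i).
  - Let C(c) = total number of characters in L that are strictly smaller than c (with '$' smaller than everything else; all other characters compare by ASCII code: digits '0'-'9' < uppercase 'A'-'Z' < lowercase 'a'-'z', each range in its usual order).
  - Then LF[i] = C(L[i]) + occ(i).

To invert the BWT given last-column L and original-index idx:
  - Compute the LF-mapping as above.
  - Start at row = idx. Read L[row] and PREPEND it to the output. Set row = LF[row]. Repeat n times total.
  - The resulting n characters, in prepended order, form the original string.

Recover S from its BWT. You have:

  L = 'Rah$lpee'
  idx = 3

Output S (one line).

LF mapping: 1 2 5 0 6 7 3 4
Walk LF starting at row 3, prepending L[row]:
  step 1: row=3, L[3]='$', prepend. Next row=LF[3]=0
  step 2: row=0, L[0]='R', prepend. Next row=LF[0]=1
  step 3: row=1, L[1]='a', prepend. Next row=LF[1]=2
  step 4: row=2, L[2]='h', prepend. Next row=LF[2]=5
  step 5: row=5, L[5]='p', prepend. Next row=LF[5]=7
  step 6: row=7, L[7]='e', prepend. Next row=LF[7]=4
  step 7: row=4, L[4]='l', prepend. Next row=LF[4]=6
  step 8: row=6, L[6]='e', prepend. Next row=LF[6]=3
Reversed output: elephaR$

Answer: elephaR$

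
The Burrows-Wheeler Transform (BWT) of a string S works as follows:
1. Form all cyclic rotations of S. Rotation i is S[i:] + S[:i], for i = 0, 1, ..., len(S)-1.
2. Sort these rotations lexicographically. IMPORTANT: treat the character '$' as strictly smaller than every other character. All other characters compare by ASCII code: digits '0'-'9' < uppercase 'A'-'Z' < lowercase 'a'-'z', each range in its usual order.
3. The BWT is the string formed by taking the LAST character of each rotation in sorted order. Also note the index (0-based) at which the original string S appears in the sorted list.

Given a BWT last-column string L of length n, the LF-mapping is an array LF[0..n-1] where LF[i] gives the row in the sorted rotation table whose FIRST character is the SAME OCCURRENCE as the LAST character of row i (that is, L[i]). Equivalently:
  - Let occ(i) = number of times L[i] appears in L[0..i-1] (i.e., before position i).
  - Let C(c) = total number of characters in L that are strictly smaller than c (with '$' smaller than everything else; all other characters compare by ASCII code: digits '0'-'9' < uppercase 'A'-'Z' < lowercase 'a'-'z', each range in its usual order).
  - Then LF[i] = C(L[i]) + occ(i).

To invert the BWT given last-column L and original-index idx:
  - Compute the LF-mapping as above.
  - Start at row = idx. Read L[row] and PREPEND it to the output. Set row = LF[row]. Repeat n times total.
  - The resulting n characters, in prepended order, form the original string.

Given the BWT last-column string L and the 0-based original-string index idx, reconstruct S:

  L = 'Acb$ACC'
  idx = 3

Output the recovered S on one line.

LF mapping: 1 6 5 0 2 3 4
Walk LF starting at row 3, prepending L[row]:
  step 1: row=3, L[3]='$', prepend. Next row=LF[3]=0
  step 2: row=0, L[0]='A', prepend. Next row=LF[0]=1
  step 3: row=1, L[1]='c', prepend. Next row=LF[1]=6
  step 4: row=6, L[6]='C', prepend. Next row=LF[6]=4
  step 5: row=4, L[4]='A', prepend. Next row=LF[4]=2
  step 6: row=2, L[2]='b', prepend. Next row=LF[2]=5
  step 7: row=5, L[5]='C', prepend. Next row=LF[5]=3
Reversed output: CbACcA$

Answer: CbACcA$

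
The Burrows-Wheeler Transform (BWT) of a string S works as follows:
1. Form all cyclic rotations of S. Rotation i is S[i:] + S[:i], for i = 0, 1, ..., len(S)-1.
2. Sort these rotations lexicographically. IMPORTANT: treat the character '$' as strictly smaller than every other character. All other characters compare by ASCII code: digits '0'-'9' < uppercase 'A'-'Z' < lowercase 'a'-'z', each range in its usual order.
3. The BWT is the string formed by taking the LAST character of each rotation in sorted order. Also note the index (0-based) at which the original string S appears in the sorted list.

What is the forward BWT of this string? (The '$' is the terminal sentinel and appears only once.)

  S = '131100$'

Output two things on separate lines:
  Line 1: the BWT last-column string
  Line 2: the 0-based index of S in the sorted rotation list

Answer: 00113$1
5

Derivation:
All 7 rotations (rotation i = S[i:]+S[:i]):
  rot[0] = 131100$
  rot[1] = 31100$1
  rot[2] = 1100$13
  rot[3] = 100$131
  rot[4] = 00$1311
  rot[5] = 0$13110
  rot[6] = $131100
Sorted (with $ < everything):
  sorted[0] = $131100  (last char: '0')
  sorted[1] = 0$13110  (last char: '0')
  sorted[2] = 00$1311  (last char: '1')
  sorted[3] = 100$131  (last char: '1')
  sorted[4] = 1100$13  (last char: '3')
  sorted[5] = 131100$  (last char: '$')
  sorted[6] = 31100$1  (last char: '1')
Last column: 00113$1
Original string S is at sorted index 5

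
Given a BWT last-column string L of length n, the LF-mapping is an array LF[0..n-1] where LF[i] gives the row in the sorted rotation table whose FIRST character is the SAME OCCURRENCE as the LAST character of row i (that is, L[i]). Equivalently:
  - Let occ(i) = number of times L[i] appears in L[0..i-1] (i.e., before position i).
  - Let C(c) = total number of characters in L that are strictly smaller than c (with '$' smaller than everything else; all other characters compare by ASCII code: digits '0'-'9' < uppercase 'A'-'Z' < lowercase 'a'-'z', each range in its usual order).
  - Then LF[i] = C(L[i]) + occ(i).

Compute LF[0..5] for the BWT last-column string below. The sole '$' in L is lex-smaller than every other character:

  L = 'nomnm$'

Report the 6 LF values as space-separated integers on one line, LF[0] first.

Answer: 3 5 1 4 2 0

Derivation:
Char counts: '$':1, 'm':2, 'n':2, 'o':1
C (first-col start): C('$')=0, C('m')=1, C('n')=3, C('o')=5
L[0]='n': occ=0, LF[0]=C('n')+0=3+0=3
L[1]='o': occ=0, LF[1]=C('o')+0=5+0=5
L[2]='m': occ=0, LF[2]=C('m')+0=1+0=1
L[3]='n': occ=1, LF[3]=C('n')+1=3+1=4
L[4]='m': occ=1, LF[4]=C('m')+1=1+1=2
L[5]='$': occ=0, LF[5]=C('$')+0=0+0=0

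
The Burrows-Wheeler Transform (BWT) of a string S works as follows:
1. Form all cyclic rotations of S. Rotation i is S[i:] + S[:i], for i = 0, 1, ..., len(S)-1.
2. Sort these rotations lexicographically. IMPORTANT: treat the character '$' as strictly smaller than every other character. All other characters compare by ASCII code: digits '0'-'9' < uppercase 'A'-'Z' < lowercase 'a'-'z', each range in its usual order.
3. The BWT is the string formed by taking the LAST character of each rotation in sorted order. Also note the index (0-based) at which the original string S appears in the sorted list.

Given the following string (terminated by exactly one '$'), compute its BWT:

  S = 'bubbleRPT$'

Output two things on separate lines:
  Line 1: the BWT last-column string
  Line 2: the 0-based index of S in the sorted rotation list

All 10 rotations (rotation i = S[i:]+S[:i]):
  rot[0] = bubbleRPT$
  rot[1] = ubbleRPT$b
  rot[2] = bbleRPT$bu
  rot[3] = bleRPT$bub
  rot[4] = leRPT$bubb
  rot[5] = eRPT$bubbl
  rot[6] = RPT$bubble
  rot[7] = PT$bubbleR
  rot[8] = T$bubbleRP
  rot[9] = $bubbleRPT
Sorted (with $ < everything):
  sorted[0] = $bubbleRPT  (last char: 'T')
  sorted[1] = PT$bubbleR  (last char: 'R')
  sorted[2] = RPT$bubble  (last char: 'e')
  sorted[3] = T$bubbleRP  (last char: 'P')
  sorted[4] = bbleRPT$bu  (last char: 'u')
  sorted[5] = bleRPT$bub  (last char: 'b')
  sorted[6] = bubbleRPT$  (last char: '$')
  sorted[7] = eRPT$bubbl  (last char: 'l')
  sorted[8] = leRPT$bubb  (last char: 'b')
  sorted[9] = ubbleRPT$b  (last char: 'b')
Last column: TRePub$lbb
Original string S is at sorted index 6

Answer: TRePub$lbb
6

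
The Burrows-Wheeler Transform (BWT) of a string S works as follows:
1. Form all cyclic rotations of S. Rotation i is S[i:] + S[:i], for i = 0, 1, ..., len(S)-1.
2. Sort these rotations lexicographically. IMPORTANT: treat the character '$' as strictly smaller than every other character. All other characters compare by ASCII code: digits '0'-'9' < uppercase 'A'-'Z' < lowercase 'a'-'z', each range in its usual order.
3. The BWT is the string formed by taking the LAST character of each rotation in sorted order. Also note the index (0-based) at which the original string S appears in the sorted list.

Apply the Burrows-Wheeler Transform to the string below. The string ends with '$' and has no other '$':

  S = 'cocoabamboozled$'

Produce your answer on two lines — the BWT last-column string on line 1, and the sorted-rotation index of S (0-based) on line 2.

All 16 rotations (rotation i = S[i:]+S[:i]):
  rot[0] = cocoabamboozled$
  rot[1] = ocoabamboozled$c
  rot[2] = coabamboozled$co
  rot[3] = oabamboozled$coc
  rot[4] = abamboozled$coco
  rot[5] = bamboozled$cocoa
  rot[6] = amboozled$cocoab
  rot[7] = mboozled$cocoaba
  rot[8] = boozled$cocoabam
  rot[9] = oozled$cocoabamb
  rot[10] = ozled$cocoabambo
  rot[11] = zled$cocoabamboo
  rot[12] = led$cocoabambooz
  rot[13] = ed$cocoabamboozl
  rot[14] = d$cocoabamboozle
  rot[15] = $cocoabamboozled
Sorted (with $ < everything):
  sorted[0] = $cocoabamboozled  (last char: 'd')
  sorted[1] = abamboozled$coco  (last char: 'o')
  sorted[2] = amboozled$cocoab  (last char: 'b')
  sorted[3] = bamboozled$cocoa  (last char: 'a')
  sorted[4] = boozled$cocoabam  (last char: 'm')
  sorted[5] = coabamboozled$co  (last char: 'o')
  sorted[6] = cocoabamboozled$  (last char: '$')
  sorted[7] = d$cocoabamboozle  (last char: 'e')
  sorted[8] = ed$cocoabamboozl  (last char: 'l')
  sorted[9] = led$cocoabambooz  (last char: 'z')
  sorted[10] = mboozled$cocoaba  (last char: 'a')
  sorted[11] = oabamboozled$coc  (last char: 'c')
  sorted[12] = ocoabamboozled$c  (last char: 'c')
  sorted[13] = oozled$cocoabamb  (last char: 'b')
  sorted[14] = ozled$cocoabambo  (last char: 'o')
  sorted[15] = zled$cocoabamboo  (last char: 'o')
Last column: dobamo$elzaccboo
Original string S is at sorted index 6

Answer: dobamo$elzaccboo
6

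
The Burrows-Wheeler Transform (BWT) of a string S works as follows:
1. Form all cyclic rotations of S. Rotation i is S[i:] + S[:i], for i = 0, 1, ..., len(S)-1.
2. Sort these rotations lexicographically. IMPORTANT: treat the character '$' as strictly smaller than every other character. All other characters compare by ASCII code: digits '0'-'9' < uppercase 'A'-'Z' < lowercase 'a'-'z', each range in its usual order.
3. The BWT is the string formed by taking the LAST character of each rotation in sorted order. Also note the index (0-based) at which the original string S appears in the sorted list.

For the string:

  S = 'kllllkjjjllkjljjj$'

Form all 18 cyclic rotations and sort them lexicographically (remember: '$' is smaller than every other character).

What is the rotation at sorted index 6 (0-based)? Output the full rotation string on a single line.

Answer: jljjj$kllllkjjjllk

Derivation:
All 18 rotations (rotation i = S[i:]+S[:i]):
  rot[0] = kllllkjjjllkjljjj$
  rot[1] = llllkjjjllkjljjj$k
  rot[2] = lllkjjjllkjljjj$kl
  rot[3] = llkjjjllkjljjj$kll
  rot[4] = lkjjjllkjljjj$klll
  rot[5] = kjjjllkjljjj$kllll
  rot[6] = jjjllkjljjj$kllllk
  rot[7] = jjllkjljjj$kllllkj
  rot[8] = jllkjljjj$kllllkjj
  rot[9] = llkjljjj$kllllkjjj
  rot[10] = lkjljjj$kllllkjjjl
  rot[11] = kjljjj$kllllkjjjll
  rot[12] = jljjj$kllllkjjjllk
  rot[13] = ljjj$kllllkjjjllkj
  rot[14] = jjj$kllllkjjjllkjl
  rot[15] = jj$kllllkjjjllkjlj
  rot[16] = j$kllllkjjjllkjljj
  rot[17] = $kllllkjjjllkjljjj
Sorted (with $ < everything):
  sorted[0] = $kllllkjjjllkjljjj
  sorted[1] = j$kllllkjjjllkjljj
  sorted[2] = jj$kllllkjjjllkjlj
  sorted[3] = jjj$kllllkjjjllkjl
  sorted[4] = jjjllkjljjj$kllllk
  sorted[5] = jjllkjljjj$kllllkj
  sorted[6] = jljjj$kllllkjjjllk
  sorted[7] = jllkjljjj$kllllkjj
  sorted[8] = kjjjllkjljjj$kllll
  sorted[9] = kjljjj$kllllkjjjll
  sorted[10] = kllllkjjjllkjljjj$
  sorted[11] = ljjj$kllllkjjjllkj
  sorted[12] = lkjjjllkjljjj$klll
  sorted[13] = lkjljjj$kllllkjjjl
  sorted[14] = llkjjjllkjljjj$kll
  sorted[15] = llkjljjj$kllllkjjj
  sorted[16] = lllkjjjllkjljjj$kl
  sorted[17] = llllkjjjllkjljjj$k
sorted[6] = jljjj$kllllkjjjllk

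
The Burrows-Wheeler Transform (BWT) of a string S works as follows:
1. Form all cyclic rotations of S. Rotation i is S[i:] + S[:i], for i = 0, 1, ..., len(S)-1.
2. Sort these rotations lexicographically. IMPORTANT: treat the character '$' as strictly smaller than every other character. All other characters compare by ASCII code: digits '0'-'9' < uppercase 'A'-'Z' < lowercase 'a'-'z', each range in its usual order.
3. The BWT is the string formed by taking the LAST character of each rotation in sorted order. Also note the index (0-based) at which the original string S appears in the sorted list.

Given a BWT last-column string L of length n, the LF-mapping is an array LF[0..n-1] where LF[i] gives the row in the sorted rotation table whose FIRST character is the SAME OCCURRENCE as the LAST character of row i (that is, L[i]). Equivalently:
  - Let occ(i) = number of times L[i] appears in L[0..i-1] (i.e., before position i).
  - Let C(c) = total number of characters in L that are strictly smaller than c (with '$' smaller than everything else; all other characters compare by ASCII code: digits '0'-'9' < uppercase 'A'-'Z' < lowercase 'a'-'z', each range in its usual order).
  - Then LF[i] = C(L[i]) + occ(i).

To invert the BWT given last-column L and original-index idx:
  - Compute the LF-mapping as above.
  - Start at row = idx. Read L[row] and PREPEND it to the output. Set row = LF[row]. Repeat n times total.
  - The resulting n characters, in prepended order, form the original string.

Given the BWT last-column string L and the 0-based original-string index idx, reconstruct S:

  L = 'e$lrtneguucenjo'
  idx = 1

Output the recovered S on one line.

Answer: counterejungle$

Derivation:
LF mapping: 2 0 7 11 12 8 3 5 13 14 1 4 9 6 10
Walk LF starting at row 1, prepending L[row]:
  step 1: row=1, L[1]='$', prepend. Next row=LF[1]=0
  step 2: row=0, L[0]='e', prepend. Next row=LF[0]=2
  step 3: row=2, L[2]='l', prepend. Next row=LF[2]=7
  step 4: row=7, L[7]='g', prepend. Next row=LF[7]=5
  step 5: row=5, L[5]='n', prepend. Next row=LF[5]=8
  step 6: row=8, L[8]='u', prepend. Next row=LF[8]=13
  step 7: row=13, L[13]='j', prepend. Next row=LF[13]=6
  step 8: row=6, L[6]='e', prepend. Next row=LF[6]=3
  step 9: row=3, L[3]='r', prepend. Next row=LF[3]=11
  step 10: row=11, L[11]='e', prepend. Next row=LF[11]=4
  step 11: row=4, L[4]='t', prepend. Next row=LF[4]=12
  step 12: row=12, L[12]='n', prepend. Next row=LF[12]=9
  step 13: row=9, L[9]='u', prepend. Next row=LF[9]=14
  step 14: row=14, L[14]='o', prepend. Next row=LF[14]=10
  step 15: row=10, L[10]='c', prepend. Next row=LF[10]=1
Reversed output: counterejungle$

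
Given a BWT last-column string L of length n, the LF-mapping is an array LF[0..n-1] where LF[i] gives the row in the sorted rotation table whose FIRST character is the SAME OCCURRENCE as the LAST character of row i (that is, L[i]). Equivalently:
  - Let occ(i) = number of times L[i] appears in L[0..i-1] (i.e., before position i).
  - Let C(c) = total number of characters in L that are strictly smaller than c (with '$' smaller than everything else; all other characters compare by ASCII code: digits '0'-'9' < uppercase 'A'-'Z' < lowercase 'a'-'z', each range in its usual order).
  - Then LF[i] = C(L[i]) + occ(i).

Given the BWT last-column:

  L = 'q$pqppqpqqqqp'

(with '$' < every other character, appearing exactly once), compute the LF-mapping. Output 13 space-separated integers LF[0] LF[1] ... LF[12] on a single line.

Char counts: '$':1, 'p':5, 'q':7
C (first-col start): C('$')=0, C('p')=1, C('q')=6
L[0]='q': occ=0, LF[0]=C('q')+0=6+0=6
L[1]='$': occ=0, LF[1]=C('$')+0=0+0=0
L[2]='p': occ=0, LF[2]=C('p')+0=1+0=1
L[3]='q': occ=1, LF[3]=C('q')+1=6+1=7
L[4]='p': occ=1, LF[4]=C('p')+1=1+1=2
L[5]='p': occ=2, LF[5]=C('p')+2=1+2=3
L[6]='q': occ=2, LF[6]=C('q')+2=6+2=8
L[7]='p': occ=3, LF[7]=C('p')+3=1+3=4
L[8]='q': occ=3, LF[8]=C('q')+3=6+3=9
L[9]='q': occ=4, LF[9]=C('q')+4=6+4=10
L[10]='q': occ=5, LF[10]=C('q')+5=6+5=11
L[11]='q': occ=6, LF[11]=C('q')+6=6+6=12
L[12]='p': occ=4, LF[12]=C('p')+4=1+4=5

Answer: 6 0 1 7 2 3 8 4 9 10 11 12 5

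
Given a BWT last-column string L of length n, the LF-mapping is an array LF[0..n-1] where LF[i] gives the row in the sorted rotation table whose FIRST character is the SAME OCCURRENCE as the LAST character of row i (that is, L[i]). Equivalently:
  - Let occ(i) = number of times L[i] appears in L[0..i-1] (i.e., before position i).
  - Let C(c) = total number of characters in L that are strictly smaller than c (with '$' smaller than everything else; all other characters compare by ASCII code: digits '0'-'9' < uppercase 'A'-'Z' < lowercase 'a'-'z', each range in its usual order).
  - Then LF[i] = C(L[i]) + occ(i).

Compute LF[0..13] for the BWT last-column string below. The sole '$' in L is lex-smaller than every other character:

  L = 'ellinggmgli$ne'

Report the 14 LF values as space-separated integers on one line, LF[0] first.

Char counts: '$':1, 'e':2, 'g':3, 'i':2, 'l':3, 'm':1, 'n':2
C (first-col start): C('$')=0, C('e')=1, C('g')=3, C('i')=6, C('l')=8, C('m')=11, C('n')=12
L[0]='e': occ=0, LF[0]=C('e')+0=1+0=1
L[1]='l': occ=0, LF[1]=C('l')+0=8+0=8
L[2]='l': occ=1, LF[2]=C('l')+1=8+1=9
L[3]='i': occ=0, LF[3]=C('i')+0=6+0=6
L[4]='n': occ=0, LF[4]=C('n')+0=12+0=12
L[5]='g': occ=0, LF[5]=C('g')+0=3+0=3
L[6]='g': occ=1, LF[6]=C('g')+1=3+1=4
L[7]='m': occ=0, LF[7]=C('m')+0=11+0=11
L[8]='g': occ=2, LF[8]=C('g')+2=3+2=5
L[9]='l': occ=2, LF[9]=C('l')+2=8+2=10
L[10]='i': occ=1, LF[10]=C('i')+1=6+1=7
L[11]='$': occ=0, LF[11]=C('$')+0=0+0=0
L[12]='n': occ=1, LF[12]=C('n')+1=12+1=13
L[13]='e': occ=1, LF[13]=C('e')+1=1+1=2

Answer: 1 8 9 6 12 3 4 11 5 10 7 0 13 2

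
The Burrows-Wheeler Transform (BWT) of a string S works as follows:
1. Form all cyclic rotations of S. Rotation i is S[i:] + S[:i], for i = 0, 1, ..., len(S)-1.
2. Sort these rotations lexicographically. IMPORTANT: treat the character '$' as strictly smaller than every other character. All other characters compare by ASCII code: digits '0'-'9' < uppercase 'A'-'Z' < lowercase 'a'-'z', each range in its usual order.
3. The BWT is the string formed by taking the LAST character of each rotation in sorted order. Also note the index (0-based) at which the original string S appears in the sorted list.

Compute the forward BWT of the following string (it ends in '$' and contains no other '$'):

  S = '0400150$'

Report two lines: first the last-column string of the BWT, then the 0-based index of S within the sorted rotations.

Answer: 0540$001
4

Derivation:
All 8 rotations (rotation i = S[i:]+S[:i]):
  rot[0] = 0400150$
  rot[1] = 400150$0
  rot[2] = 00150$04
  rot[3] = 0150$040
  rot[4] = 150$0400
  rot[5] = 50$04001
  rot[6] = 0$040015
  rot[7] = $0400150
Sorted (with $ < everything):
  sorted[0] = $0400150  (last char: '0')
  sorted[1] = 0$040015  (last char: '5')
  sorted[2] = 00150$04  (last char: '4')
  sorted[3] = 0150$040  (last char: '0')
  sorted[4] = 0400150$  (last char: '$')
  sorted[5] = 150$0400  (last char: '0')
  sorted[6] = 400150$0  (last char: '0')
  sorted[7] = 50$04001  (last char: '1')
Last column: 0540$001
Original string S is at sorted index 4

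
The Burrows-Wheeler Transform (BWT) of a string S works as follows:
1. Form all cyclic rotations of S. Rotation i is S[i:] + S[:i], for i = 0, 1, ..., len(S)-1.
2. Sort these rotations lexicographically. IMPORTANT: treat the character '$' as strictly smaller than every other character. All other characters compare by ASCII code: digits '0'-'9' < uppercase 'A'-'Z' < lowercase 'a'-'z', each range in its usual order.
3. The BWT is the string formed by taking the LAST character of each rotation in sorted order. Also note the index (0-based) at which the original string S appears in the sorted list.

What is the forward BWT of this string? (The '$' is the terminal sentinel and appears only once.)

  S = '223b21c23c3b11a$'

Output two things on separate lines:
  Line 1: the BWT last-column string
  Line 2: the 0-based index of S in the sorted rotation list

Answer: ab12b$2cc2213313
5

Derivation:
All 16 rotations (rotation i = S[i:]+S[:i]):
  rot[0] = 223b21c23c3b11a$
  rot[1] = 23b21c23c3b11a$2
  rot[2] = 3b21c23c3b11a$22
  rot[3] = b21c23c3b11a$223
  rot[4] = 21c23c3b11a$223b
  rot[5] = 1c23c3b11a$223b2
  rot[6] = c23c3b11a$223b21
  rot[7] = 23c3b11a$223b21c
  rot[8] = 3c3b11a$223b21c2
  rot[9] = c3b11a$223b21c23
  rot[10] = 3b11a$223b21c23c
  rot[11] = b11a$223b21c23c3
  rot[12] = 11a$223b21c23c3b
  rot[13] = 1a$223b21c23c3b1
  rot[14] = a$223b21c23c3b11
  rot[15] = $223b21c23c3b11a
Sorted (with $ < everything):
  sorted[0] = $223b21c23c3b11a  (last char: 'a')
  sorted[1] = 11a$223b21c23c3b  (last char: 'b')
  sorted[2] = 1a$223b21c23c3b1  (last char: '1')
  sorted[3] = 1c23c3b11a$223b2  (last char: '2')
  sorted[4] = 21c23c3b11a$223b  (last char: 'b')
  sorted[5] = 223b21c23c3b11a$  (last char: '$')
  sorted[6] = 23b21c23c3b11a$2  (last char: '2')
  sorted[7] = 23c3b11a$223b21c  (last char: 'c')
  sorted[8] = 3b11a$223b21c23c  (last char: 'c')
  sorted[9] = 3b21c23c3b11a$22  (last char: '2')
  sorted[10] = 3c3b11a$223b21c2  (last char: '2')
  sorted[11] = a$223b21c23c3b11  (last char: '1')
  sorted[12] = b11a$223b21c23c3  (last char: '3')
  sorted[13] = b21c23c3b11a$223  (last char: '3')
  sorted[14] = c23c3b11a$223b21  (last char: '1')
  sorted[15] = c3b11a$223b21c23  (last char: '3')
Last column: ab12b$2cc2213313
Original string S is at sorted index 5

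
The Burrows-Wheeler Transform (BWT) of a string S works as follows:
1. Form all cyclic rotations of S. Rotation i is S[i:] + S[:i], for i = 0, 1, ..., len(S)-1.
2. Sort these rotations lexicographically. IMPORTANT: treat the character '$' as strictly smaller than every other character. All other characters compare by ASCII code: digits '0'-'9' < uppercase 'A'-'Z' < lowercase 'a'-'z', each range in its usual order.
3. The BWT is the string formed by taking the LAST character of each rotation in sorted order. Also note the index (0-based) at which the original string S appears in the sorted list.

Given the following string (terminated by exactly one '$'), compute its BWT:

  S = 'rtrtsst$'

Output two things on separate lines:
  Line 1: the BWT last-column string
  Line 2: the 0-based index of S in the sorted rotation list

All 8 rotations (rotation i = S[i:]+S[:i]):
  rot[0] = rtrtsst$
  rot[1] = trtsst$r
  rot[2] = rtsst$rt
  rot[3] = tsst$rtr
  rot[4] = sst$rtrt
  rot[5] = st$rtrts
  rot[6] = t$rtrtss
  rot[7] = $rtrtsst
Sorted (with $ < everything):
  sorted[0] = $rtrtsst  (last char: 't')
  sorted[1] = rtrtsst$  (last char: '$')
  sorted[2] = rtsst$rt  (last char: 't')
  sorted[3] = sst$rtrt  (last char: 't')
  sorted[4] = st$rtrts  (last char: 's')
  sorted[5] = t$rtrtss  (last char: 's')
  sorted[6] = trtsst$r  (last char: 'r')
  sorted[7] = tsst$rtr  (last char: 'r')
Last column: t$ttssrr
Original string S is at sorted index 1

Answer: t$ttssrr
1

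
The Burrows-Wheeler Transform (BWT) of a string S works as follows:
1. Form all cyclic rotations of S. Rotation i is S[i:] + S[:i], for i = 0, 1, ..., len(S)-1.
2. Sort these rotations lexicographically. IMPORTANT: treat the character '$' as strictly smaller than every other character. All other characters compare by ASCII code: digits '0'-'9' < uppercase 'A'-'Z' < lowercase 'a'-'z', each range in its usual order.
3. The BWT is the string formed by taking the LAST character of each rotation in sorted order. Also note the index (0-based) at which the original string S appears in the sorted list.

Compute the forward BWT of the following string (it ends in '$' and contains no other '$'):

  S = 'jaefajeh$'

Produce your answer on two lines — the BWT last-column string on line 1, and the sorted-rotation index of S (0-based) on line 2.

All 9 rotations (rotation i = S[i:]+S[:i]):
  rot[0] = jaefajeh$
  rot[1] = aefajeh$j
  rot[2] = efajeh$ja
  rot[3] = fajeh$jae
  rot[4] = ajeh$jaef
  rot[5] = jeh$jaefa
  rot[6] = eh$jaefaj
  rot[7] = h$jaefaje
  rot[8] = $jaefajeh
Sorted (with $ < everything):
  sorted[0] = $jaefajeh  (last char: 'h')
  sorted[1] = aefajeh$j  (last char: 'j')
  sorted[2] = ajeh$jaef  (last char: 'f')
  sorted[3] = efajeh$ja  (last char: 'a')
  sorted[4] = eh$jaefaj  (last char: 'j')
  sorted[5] = fajeh$jae  (last char: 'e')
  sorted[6] = h$jaefaje  (last char: 'e')
  sorted[7] = jaefajeh$  (last char: '$')
  sorted[8] = jeh$jaefa  (last char: 'a')
Last column: hjfajee$a
Original string S is at sorted index 7

Answer: hjfajee$a
7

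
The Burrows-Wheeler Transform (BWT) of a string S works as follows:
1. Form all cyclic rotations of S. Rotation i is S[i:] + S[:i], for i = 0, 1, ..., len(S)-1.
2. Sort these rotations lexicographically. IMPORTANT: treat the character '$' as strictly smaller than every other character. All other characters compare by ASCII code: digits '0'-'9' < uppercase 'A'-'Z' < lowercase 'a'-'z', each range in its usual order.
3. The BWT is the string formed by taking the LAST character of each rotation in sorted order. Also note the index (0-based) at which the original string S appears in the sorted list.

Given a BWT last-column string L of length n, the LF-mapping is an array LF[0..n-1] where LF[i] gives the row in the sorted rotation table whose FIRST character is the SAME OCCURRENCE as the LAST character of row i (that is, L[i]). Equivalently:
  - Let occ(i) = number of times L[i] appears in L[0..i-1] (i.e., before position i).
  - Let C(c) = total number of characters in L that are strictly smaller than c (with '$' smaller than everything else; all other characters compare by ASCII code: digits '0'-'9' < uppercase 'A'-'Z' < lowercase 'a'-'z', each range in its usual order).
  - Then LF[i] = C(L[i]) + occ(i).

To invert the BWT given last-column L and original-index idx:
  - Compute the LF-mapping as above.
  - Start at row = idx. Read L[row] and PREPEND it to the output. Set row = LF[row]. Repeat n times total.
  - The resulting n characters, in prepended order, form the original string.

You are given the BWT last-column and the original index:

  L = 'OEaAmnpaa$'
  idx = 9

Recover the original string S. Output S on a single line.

LF mapping: 3 2 4 1 7 8 9 5 6 0
Walk LF starting at row 9, prepending L[row]:
  step 1: row=9, L[9]='$', prepend. Next row=LF[9]=0
  step 2: row=0, L[0]='O', prepend. Next row=LF[0]=3
  step 3: row=3, L[3]='A', prepend. Next row=LF[3]=1
  step 4: row=1, L[1]='E', prepend. Next row=LF[1]=2
  step 5: row=2, L[2]='a', prepend. Next row=LF[2]=4
  step 6: row=4, L[4]='m', prepend. Next row=LF[4]=7
  step 7: row=7, L[7]='a', prepend. Next row=LF[7]=5
  step 8: row=5, L[5]='n', prepend. Next row=LF[5]=8
  step 9: row=8, L[8]='a', prepend. Next row=LF[8]=6
  step 10: row=6, L[6]='p', prepend. Next row=LF[6]=9
Reversed output: panamaEAO$

Answer: panamaEAO$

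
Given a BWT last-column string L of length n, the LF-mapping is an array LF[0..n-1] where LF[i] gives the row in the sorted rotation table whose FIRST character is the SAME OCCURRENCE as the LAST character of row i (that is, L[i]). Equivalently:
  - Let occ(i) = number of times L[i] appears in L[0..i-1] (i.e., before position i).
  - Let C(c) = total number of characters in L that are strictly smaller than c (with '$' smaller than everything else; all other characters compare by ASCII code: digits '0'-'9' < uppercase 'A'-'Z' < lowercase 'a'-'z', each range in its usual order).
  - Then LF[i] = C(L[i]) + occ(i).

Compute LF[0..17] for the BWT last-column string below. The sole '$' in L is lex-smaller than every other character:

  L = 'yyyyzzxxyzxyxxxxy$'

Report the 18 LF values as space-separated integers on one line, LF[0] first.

Answer: 8 9 10 11 15 16 1 2 12 17 3 13 4 5 6 7 14 0

Derivation:
Char counts: '$':1, 'x':7, 'y':7, 'z':3
C (first-col start): C('$')=0, C('x')=1, C('y')=8, C('z')=15
L[0]='y': occ=0, LF[0]=C('y')+0=8+0=8
L[1]='y': occ=1, LF[1]=C('y')+1=8+1=9
L[2]='y': occ=2, LF[2]=C('y')+2=8+2=10
L[3]='y': occ=3, LF[3]=C('y')+3=8+3=11
L[4]='z': occ=0, LF[4]=C('z')+0=15+0=15
L[5]='z': occ=1, LF[5]=C('z')+1=15+1=16
L[6]='x': occ=0, LF[6]=C('x')+0=1+0=1
L[7]='x': occ=1, LF[7]=C('x')+1=1+1=2
L[8]='y': occ=4, LF[8]=C('y')+4=8+4=12
L[9]='z': occ=2, LF[9]=C('z')+2=15+2=17
L[10]='x': occ=2, LF[10]=C('x')+2=1+2=3
L[11]='y': occ=5, LF[11]=C('y')+5=8+5=13
L[12]='x': occ=3, LF[12]=C('x')+3=1+3=4
L[13]='x': occ=4, LF[13]=C('x')+4=1+4=5
L[14]='x': occ=5, LF[14]=C('x')+5=1+5=6
L[15]='x': occ=6, LF[15]=C('x')+6=1+6=7
L[16]='y': occ=6, LF[16]=C('y')+6=8+6=14
L[17]='$': occ=0, LF[17]=C('$')+0=0+0=0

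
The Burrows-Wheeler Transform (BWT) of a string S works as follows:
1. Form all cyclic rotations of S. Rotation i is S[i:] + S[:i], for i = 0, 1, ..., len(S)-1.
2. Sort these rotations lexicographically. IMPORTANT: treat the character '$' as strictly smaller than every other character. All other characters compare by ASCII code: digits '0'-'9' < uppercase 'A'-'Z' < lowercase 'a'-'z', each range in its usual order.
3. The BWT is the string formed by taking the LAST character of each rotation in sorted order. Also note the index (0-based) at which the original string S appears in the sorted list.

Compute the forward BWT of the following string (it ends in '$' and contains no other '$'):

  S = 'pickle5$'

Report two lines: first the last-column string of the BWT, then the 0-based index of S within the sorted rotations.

All 8 rotations (rotation i = S[i:]+S[:i]):
  rot[0] = pickle5$
  rot[1] = ickle5$p
  rot[2] = ckle5$pi
  rot[3] = kle5$pic
  rot[4] = le5$pick
  rot[5] = e5$pickl
  rot[6] = 5$pickle
  rot[7] = $pickle5
Sorted (with $ < everything):
  sorted[0] = $pickle5  (last char: '5')
  sorted[1] = 5$pickle  (last char: 'e')
  sorted[2] = ckle5$pi  (last char: 'i')
  sorted[3] = e5$pickl  (last char: 'l')
  sorted[4] = ickle5$p  (last char: 'p')
  sorted[5] = kle5$pic  (last char: 'c')
  sorted[6] = le5$pick  (last char: 'k')
  sorted[7] = pickle5$  (last char: '$')
Last column: 5eilpck$
Original string S is at sorted index 7

Answer: 5eilpck$
7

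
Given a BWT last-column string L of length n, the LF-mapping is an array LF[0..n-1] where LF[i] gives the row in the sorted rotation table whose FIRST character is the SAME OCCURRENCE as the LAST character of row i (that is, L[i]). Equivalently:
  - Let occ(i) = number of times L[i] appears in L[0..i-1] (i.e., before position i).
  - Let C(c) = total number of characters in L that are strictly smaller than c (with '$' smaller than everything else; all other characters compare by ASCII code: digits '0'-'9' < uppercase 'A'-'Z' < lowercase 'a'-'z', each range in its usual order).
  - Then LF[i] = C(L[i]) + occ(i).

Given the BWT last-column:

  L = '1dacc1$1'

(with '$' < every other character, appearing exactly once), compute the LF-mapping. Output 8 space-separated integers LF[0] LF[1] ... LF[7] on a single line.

Answer: 1 7 4 5 6 2 0 3

Derivation:
Char counts: '$':1, '1':3, 'a':1, 'c':2, 'd':1
C (first-col start): C('$')=0, C('1')=1, C('a')=4, C('c')=5, C('d')=7
L[0]='1': occ=0, LF[0]=C('1')+0=1+0=1
L[1]='d': occ=0, LF[1]=C('d')+0=7+0=7
L[2]='a': occ=0, LF[2]=C('a')+0=4+0=4
L[3]='c': occ=0, LF[3]=C('c')+0=5+0=5
L[4]='c': occ=1, LF[4]=C('c')+1=5+1=6
L[5]='1': occ=1, LF[5]=C('1')+1=1+1=2
L[6]='$': occ=0, LF[6]=C('$')+0=0+0=0
L[7]='1': occ=2, LF[7]=C('1')+2=1+2=3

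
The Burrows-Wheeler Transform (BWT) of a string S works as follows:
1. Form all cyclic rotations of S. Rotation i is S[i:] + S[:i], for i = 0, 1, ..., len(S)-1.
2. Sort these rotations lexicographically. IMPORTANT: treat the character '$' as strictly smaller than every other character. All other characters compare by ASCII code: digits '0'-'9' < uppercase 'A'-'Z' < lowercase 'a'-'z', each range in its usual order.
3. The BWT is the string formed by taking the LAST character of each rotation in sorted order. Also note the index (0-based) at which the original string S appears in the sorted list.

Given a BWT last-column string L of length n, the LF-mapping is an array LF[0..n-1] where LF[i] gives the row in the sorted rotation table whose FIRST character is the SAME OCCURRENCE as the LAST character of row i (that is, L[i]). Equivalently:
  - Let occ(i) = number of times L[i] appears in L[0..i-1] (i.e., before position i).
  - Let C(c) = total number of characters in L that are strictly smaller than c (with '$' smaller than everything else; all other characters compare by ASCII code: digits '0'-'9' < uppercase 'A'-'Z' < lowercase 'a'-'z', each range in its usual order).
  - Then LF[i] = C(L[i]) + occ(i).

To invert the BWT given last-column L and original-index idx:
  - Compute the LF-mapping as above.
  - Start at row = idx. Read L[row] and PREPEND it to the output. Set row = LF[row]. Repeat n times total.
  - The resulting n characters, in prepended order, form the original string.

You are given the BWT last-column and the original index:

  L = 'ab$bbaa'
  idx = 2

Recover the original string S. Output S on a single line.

Answer: ababba$

Derivation:
LF mapping: 1 4 0 5 6 2 3
Walk LF starting at row 2, prepending L[row]:
  step 1: row=2, L[2]='$', prepend. Next row=LF[2]=0
  step 2: row=0, L[0]='a', prepend. Next row=LF[0]=1
  step 3: row=1, L[1]='b', prepend. Next row=LF[1]=4
  step 4: row=4, L[4]='b', prepend. Next row=LF[4]=6
  step 5: row=6, L[6]='a', prepend. Next row=LF[6]=3
  step 6: row=3, L[3]='b', prepend. Next row=LF[3]=5
  step 7: row=5, L[5]='a', prepend. Next row=LF[5]=2
Reversed output: ababba$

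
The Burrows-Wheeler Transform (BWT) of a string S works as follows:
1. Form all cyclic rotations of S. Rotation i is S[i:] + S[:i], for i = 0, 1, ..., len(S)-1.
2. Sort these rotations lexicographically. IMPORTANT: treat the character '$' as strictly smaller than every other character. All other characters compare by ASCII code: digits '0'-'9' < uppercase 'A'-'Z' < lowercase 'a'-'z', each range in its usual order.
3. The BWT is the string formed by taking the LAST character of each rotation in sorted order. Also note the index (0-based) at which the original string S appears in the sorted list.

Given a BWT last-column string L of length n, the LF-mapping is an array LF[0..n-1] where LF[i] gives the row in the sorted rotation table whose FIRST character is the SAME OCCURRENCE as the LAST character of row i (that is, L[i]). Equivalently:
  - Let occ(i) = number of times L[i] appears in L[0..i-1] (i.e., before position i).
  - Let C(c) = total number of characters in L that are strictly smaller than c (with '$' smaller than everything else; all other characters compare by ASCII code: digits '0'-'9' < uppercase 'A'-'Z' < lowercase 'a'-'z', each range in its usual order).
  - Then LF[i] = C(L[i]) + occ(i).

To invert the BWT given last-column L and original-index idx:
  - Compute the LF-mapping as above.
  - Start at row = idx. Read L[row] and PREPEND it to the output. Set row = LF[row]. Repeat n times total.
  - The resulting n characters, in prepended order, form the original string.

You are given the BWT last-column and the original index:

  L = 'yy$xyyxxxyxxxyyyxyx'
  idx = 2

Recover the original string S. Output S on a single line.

Answer: xxyxxxyxxyyxyyyyxy$

Derivation:
LF mapping: 10 11 0 1 12 13 2 3 4 14 5 6 7 15 16 17 8 18 9
Walk LF starting at row 2, prepending L[row]:
  step 1: row=2, L[2]='$', prepend. Next row=LF[2]=0
  step 2: row=0, L[0]='y', prepend. Next row=LF[0]=10
  step 3: row=10, L[10]='x', prepend. Next row=LF[10]=5
  step 4: row=5, L[5]='y', prepend. Next row=LF[5]=13
  step 5: row=13, L[13]='y', prepend. Next row=LF[13]=15
  step 6: row=15, L[15]='y', prepend. Next row=LF[15]=17
  step 7: row=17, L[17]='y', prepend. Next row=LF[17]=18
  step 8: row=18, L[18]='x', prepend. Next row=LF[18]=9
  step 9: row=9, L[9]='y', prepend. Next row=LF[9]=14
  step 10: row=14, L[14]='y', prepend. Next row=LF[14]=16
  step 11: row=16, L[16]='x', prepend. Next row=LF[16]=8
  step 12: row=8, L[8]='x', prepend. Next row=LF[8]=4
  step 13: row=4, L[4]='y', prepend. Next row=LF[4]=12
  step 14: row=12, L[12]='x', prepend. Next row=LF[12]=7
  step 15: row=7, L[7]='x', prepend. Next row=LF[7]=3
  step 16: row=3, L[3]='x', prepend. Next row=LF[3]=1
  step 17: row=1, L[1]='y', prepend. Next row=LF[1]=11
  step 18: row=11, L[11]='x', prepend. Next row=LF[11]=6
  step 19: row=6, L[6]='x', prepend. Next row=LF[6]=2
Reversed output: xxyxxxyxxyyxyyyyxy$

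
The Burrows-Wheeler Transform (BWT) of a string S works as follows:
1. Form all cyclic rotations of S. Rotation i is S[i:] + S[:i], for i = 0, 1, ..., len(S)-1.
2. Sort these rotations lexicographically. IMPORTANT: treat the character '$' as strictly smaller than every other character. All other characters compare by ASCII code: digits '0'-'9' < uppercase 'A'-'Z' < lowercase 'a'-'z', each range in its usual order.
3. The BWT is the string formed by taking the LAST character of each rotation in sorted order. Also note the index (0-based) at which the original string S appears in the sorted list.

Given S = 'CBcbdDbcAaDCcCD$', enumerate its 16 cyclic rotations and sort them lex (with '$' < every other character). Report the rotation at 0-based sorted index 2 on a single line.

Answer: BcbdDbcAaDCcCD$C

Derivation:
All 16 rotations (rotation i = S[i:]+S[:i]):
  rot[0] = CBcbdDbcAaDCcCD$
  rot[1] = BcbdDbcAaDCcCD$C
  rot[2] = cbdDbcAaDCcCD$CB
  rot[3] = bdDbcAaDCcCD$CBc
  rot[4] = dDbcAaDCcCD$CBcb
  rot[5] = DbcAaDCcCD$CBcbd
  rot[6] = bcAaDCcCD$CBcbdD
  rot[7] = cAaDCcCD$CBcbdDb
  rot[8] = AaDCcCD$CBcbdDbc
  rot[9] = aDCcCD$CBcbdDbcA
  rot[10] = DCcCD$CBcbdDbcAa
  rot[11] = CcCD$CBcbdDbcAaD
  rot[12] = cCD$CBcbdDbcAaDC
  rot[13] = CD$CBcbdDbcAaDCc
  rot[14] = D$CBcbdDbcAaDCcC
  rot[15] = $CBcbdDbcAaDCcCD
Sorted (with $ < everything):
  sorted[0] = $CBcbdDbcAaDCcCD
  sorted[1] = AaDCcCD$CBcbdDbc
  sorted[2] = BcbdDbcAaDCcCD$C
  sorted[3] = CBcbdDbcAaDCcCD$
  sorted[4] = CD$CBcbdDbcAaDCc
  sorted[5] = CcCD$CBcbdDbcAaD
  sorted[6] = D$CBcbdDbcAaDCcC
  sorted[7] = DCcCD$CBcbdDbcAa
  sorted[8] = DbcAaDCcCD$CBcbd
  sorted[9] = aDCcCD$CBcbdDbcA
  sorted[10] = bcAaDCcCD$CBcbdD
  sorted[11] = bdDbcAaDCcCD$CBc
  sorted[12] = cAaDCcCD$CBcbdDb
  sorted[13] = cCD$CBcbdDbcAaDC
  sorted[14] = cbdDbcAaDCcCD$CB
  sorted[15] = dDbcAaDCcCD$CBcb
sorted[2] = BcbdDbcAaDCcCD$C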